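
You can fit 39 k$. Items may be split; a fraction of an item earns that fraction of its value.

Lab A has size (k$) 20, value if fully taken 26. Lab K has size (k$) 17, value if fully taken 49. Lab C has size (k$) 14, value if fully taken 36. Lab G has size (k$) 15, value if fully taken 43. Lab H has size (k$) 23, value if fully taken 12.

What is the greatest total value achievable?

110

Best value per unit of size first: Lab K 49/17≈2.88, Lab G 43/15≈2.87, Lab C 36/14≈2.57, Lab A 26/20≈1.3, Lab H 12/23≈0.522.
Take all of Lab K (17 k$, value 49) ; 22 k$ left.
Take all of Lab G (15 k$, value 43) ; 7 k$ left.
Only 7 k$ remain; take 7/14 of Lab C for value 36×7/14 = 18.
Total value = 110.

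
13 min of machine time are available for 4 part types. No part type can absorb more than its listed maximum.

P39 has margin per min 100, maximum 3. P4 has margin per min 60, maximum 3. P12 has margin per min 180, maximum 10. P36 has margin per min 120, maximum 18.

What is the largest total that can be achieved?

2160

Rank by margin per min: P12 180 > P36 120 > P39 100 > P4 60.
P12: +10 to 10 (cap) — 3 left.
P36 has room for 18 but only 3 remain, so it gets 3.
Total = 180×10 + 120×3 = 2160.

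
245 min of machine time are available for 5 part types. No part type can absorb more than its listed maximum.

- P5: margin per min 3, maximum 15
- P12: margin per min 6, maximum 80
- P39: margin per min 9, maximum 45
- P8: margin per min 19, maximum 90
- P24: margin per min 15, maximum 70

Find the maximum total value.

3405

Highest margin per min first: P8 19 > P24 15 > P39 9 > P12 6 > P5 3.
P8: +90 to 90 (cap) — 155 left.
Give P24 70 to hit its cap of 70 — 85 left.
Give P39 45 to hit its cap of 45 — 40 left.
P12 has room for 80 but only 40 remain, so it gets 40.
Total = 6×40 + 9×45 + 19×90 + 15×70 = 3405.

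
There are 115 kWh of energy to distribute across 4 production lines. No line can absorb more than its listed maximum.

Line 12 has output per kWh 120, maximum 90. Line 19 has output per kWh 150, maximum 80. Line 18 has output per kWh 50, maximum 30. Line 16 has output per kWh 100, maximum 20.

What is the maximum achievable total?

16200

Order the production lines by output per kWh: Line 19 150 > Line 12 120 > Line 16 100 > Line 18 50.
Line 19: +80 to 80 (cap) ; 35 left.
Line 12 has room for 90 but only 35 remain, so it gets 35.
Total = 120×35 + 150×80 = 16200.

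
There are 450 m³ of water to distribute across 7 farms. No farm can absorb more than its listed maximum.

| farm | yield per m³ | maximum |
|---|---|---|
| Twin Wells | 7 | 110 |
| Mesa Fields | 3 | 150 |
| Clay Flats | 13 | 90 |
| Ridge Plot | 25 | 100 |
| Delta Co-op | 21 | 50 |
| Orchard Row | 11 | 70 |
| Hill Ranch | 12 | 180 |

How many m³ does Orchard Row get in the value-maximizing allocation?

Order the farms by yield per m³: Ridge Plot 25 > Delta Co-op 21 > Clay Flats 13 > Hill Ranch 12 > Orchard Row 11 > Twin Wells 7 > Mesa Fields 3.
Ridge Plot: +100 to 100 (cap) → 350 left.
Give Delta Co-op 50 to hit its cap of 50 → 300 left.
Give Clay Flats 90 to hit its cap of 90 → 210 left.
Give Hill Ranch 180 to hit its cap of 180 → 30 left.
Orchard Row has room for 70 but only 30 remain, so it gets 30.

30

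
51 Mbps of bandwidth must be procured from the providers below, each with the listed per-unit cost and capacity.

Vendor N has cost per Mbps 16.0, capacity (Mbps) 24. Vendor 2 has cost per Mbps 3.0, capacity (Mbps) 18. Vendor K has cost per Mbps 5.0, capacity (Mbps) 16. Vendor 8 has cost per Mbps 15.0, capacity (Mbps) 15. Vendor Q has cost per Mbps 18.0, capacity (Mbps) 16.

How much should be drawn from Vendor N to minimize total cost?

2

Cheapest first:
Take 18 from Vendor 2 at 3.0 — need 33 more.
Vendor K (5.0): use full 16 — 17 Mbps to go.
Vendor 8 at 15.0: take all 15 Mbps — 2 still needed.
Vendor N at 16.0: take 2 of its 24 — requirement met.
Vendor Q: unused.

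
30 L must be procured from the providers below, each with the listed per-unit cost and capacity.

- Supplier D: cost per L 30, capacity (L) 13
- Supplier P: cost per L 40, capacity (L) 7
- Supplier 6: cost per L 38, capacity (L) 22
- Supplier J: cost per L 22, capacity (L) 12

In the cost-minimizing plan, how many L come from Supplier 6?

Cheapest first:
Supplier J at 22: take all 12 L → 18 still needed.
Supplier D (30): use full 13 → 5 L to go.
Supplier 6 at 38: take 5 of its 22 → requirement met.
Supplier P: unused.

5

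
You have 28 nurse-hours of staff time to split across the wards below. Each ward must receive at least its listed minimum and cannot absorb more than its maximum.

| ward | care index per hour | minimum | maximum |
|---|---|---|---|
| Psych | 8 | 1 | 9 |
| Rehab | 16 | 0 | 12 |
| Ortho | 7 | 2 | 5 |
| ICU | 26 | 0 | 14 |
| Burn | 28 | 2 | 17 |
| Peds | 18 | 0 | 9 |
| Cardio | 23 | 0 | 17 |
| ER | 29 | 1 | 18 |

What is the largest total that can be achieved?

740

Meeting every minimum uses 1+0+2+0+2+0+0+1 = 6 nurse-hours, leaving 22.
Highest care index per hour first: ER 29 > Burn 28 > ICU 26 > Cardio 23 > Peds 18 > Rehab 16 > Psych 8 > Ortho 7.
ER: +17 to 18 (cap) — 5 left.
Only 5 left; Burn takes them to reach 7.
Total = 8×1 + 7×2 + 28×7 + 29×18 = 740.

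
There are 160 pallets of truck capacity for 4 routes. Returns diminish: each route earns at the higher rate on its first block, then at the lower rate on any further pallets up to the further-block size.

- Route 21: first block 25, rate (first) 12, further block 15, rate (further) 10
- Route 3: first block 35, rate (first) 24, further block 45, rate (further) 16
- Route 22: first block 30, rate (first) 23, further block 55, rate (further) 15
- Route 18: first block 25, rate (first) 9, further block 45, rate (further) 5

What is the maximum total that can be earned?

Treat each block as its own option and order by rate: Route 3/first 24 > Route 22/first 23 > Route 3/second 16 > Route 22/second 15 > Route 21/first 12 > Route 21/second 10 > Route 18/first 9 > Route 18/second 5.
Route 3/first (24): +35 → 125 left.
Fill Route 22 first block (30 at 23) → 95 left.
Route 3/second (16): +45 → 50 left.
Route 22 second at 15: only 50 left, fill 50.
Total = 24×35 + 23×30 + 16×45 + 15×50 = 3000.

3000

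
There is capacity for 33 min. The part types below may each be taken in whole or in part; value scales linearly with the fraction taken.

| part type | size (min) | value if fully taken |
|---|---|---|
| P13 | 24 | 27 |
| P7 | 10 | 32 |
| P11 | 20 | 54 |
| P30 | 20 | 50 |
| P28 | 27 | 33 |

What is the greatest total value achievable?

93.5

Sort by value density: P7 32/10≈3.2, P11 54/20≈2.7, P30 50/20≈2.5, P28 33/27≈1.22, P13 27/24≈1.12.
All 10 min of P7 fit (value 32) → 23 remain.
All 20 min of P11 fit (value 54) → 3 remain.
Only 3 min remain; take 3/20 of P30 for value 50×3/20 = 7.5.
Total value = 93.5.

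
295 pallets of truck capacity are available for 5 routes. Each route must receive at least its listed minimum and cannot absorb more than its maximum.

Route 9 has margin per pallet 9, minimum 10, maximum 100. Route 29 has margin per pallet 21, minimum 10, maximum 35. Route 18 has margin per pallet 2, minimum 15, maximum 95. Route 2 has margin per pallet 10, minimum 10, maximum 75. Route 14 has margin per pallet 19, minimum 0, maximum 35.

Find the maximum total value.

3150

Meeting every minimum uses 10+10+15+10+0 = 45 pallets, leaving 250.
Rank by margin per pallet: Route 29 21 > Route 14 19 > Route 2 10 > Route 9 9 > Route 18 2.
Route 29 takes 25 more to reach its cap of 35 — 225 left.
Route 14 takes 35 more to reach its cap of 35 — 190 left.
Route 2: +65 to 75 (cap) — 125 left.
Give Route 9 90 more to hit its cap of 100 — 35 left.
Route 18 has room for 80 more but only 35 remain, so it gets 50.
Total = 9×100 + 21×35 + 2×50 + 10×75 + 19×35 = 3150.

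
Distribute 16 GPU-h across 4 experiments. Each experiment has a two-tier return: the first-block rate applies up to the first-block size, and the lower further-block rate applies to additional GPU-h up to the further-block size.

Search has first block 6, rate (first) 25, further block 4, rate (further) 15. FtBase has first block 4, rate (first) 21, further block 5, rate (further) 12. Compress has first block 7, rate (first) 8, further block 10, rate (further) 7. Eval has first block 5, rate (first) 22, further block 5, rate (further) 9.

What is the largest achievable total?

Order all 8 blocks by rate: Search/T1 25 > Eval/T1 22 > FtBase/T1 21 > Search/T2 15 > FtBase/T2 12 > Eval/T2 9 > Compress/T1 8 > Compress/T2 7.
Search/T1 (25): +6 — 10 left.
Fill Eval T1 block (5 at 22) — 5 left.
FtBase/T1 (21): +4 — 1 left.
Search/T2: +1 of 4 at 15; pool empty.
Total = 25×6 + 22×5 + 21×4 + 15×1 = 359.

359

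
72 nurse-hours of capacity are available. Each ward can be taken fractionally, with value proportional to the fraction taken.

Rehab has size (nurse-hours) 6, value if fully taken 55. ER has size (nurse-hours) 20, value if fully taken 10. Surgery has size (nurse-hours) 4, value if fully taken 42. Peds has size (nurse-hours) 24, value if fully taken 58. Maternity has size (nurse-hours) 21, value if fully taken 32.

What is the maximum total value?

Rank by value-to-size ratio: Surgery 42/4≈10.5, Rehab 55/6≈9.17, Peds 58/24≈2.42, Maternity 32/21≈1.52, ER 10/20≈0.5.
Take all of Surgery (4 nurse-hours, value 42) — 68 nurse-hours left.
Rehab: take in full, 6 nurse-hours for value 55 — 62 left.
All 24 nurse-hours of Peds fit (value 58) — 38 remain.
Maternity: take in full, 21 nurse-hours for value 32 — 17 left.
Fill the last 17 nurse-hours with part of ER: 17/20 of it earns 8.5.
Total value = 195.5.

195.5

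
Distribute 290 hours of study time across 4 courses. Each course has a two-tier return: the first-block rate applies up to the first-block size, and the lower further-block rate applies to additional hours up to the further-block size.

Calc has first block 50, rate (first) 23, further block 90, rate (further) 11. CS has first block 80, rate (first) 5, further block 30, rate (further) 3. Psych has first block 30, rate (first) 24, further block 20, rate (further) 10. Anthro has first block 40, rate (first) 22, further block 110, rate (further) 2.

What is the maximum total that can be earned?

4240

Order all 8 blocks by rate: Psych/T1 24 > Calc/T1 23 > Anthro/T1 22 > Calc/T2 11 > Psych/T2 10 > CS/T1 5 > CS/T2 3 > Anthro/T2 2.
Fill Psych T1 block (30 at 24) → 260 left.
Fill Calc T1 block (50 at 23) → 210 left.
Anthro/T1 (22): +40 → 170 left.
Calc T2 at 11: fill all 90 → 80 left.
Psych/T2 (10): +20 → 60 left.
CS T1 at 5: only 60 left, fill 60.
Total = 24×30 + 23×50 + 22×40 + 11×90 + 10×20 + 5×60 = 4240.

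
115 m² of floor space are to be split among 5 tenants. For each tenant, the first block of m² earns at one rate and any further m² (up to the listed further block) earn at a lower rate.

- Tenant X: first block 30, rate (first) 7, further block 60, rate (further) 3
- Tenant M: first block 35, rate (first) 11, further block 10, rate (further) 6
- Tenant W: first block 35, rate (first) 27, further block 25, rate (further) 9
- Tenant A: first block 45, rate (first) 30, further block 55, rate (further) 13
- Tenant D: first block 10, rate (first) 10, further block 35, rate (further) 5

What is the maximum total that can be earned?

Order all 10 blocks by rate: Tenant A/T1 30 > Tenant W/T1 27 > Tenant A/T2 13 > Tenant M/T1 11 > Tenant D/T1 10 > Tenant W/T2 9 > Tenant X/T1 7 > Tenant M/T2 6 > Tenant D/T2 5 > Tenant X/T2 3.
Tenant A/T1 (30): +45 ; 70 left.
Tenant W/T1 (27): +35 ; 35 left.
35 remain; put them into Tenant A T2 at 13.
Total = 30×45 + 27×35 + 13×35 = 2750.

2750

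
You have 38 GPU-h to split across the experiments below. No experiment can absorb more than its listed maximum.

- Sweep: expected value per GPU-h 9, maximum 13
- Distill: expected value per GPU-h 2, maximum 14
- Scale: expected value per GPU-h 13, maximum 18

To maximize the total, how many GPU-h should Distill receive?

7

Rank by expected value per GPU-h: Scale 13 > Sweep 9 > Distill 2.
Scale takes 18 to reach its cap of 18 → 20 left.
Give Sweep 13 to hit its cap of 13 → 7 left.
Distill has room for 14 but only 7 remain, so it gets 7.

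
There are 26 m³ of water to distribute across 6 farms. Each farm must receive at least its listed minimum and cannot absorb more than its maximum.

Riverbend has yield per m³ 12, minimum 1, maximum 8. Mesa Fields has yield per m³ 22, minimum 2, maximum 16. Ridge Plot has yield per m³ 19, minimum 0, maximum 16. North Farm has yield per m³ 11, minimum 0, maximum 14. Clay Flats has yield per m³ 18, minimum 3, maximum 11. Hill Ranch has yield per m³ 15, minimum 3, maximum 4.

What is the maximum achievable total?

Meeting every minimum uses 1+2+0+0+3+3 = 9 m³, leaving 17.
Order the farms by yield per m³: Mesa Fields 22 > Ridge Plot 19 > Clay Flats 18 > Hill Ranch 15 > Riverbend 12 > North Farm 11.
Mesa Fields: +14 to 16 (cap) — 3 left.
Only 3 left; Ridge Plot takes them to reach 3.
Total = 12×1 + 22×16 + 19×3 + 18×3 + 15×3 = 520.

520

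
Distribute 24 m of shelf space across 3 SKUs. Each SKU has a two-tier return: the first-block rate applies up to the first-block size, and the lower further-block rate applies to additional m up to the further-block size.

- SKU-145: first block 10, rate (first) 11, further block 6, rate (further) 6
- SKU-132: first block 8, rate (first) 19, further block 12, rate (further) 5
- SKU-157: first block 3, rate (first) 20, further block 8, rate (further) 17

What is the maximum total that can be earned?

403

Rank every tier by rate: SKU-157/first 20 > SKU-132/first 19 > SKU-157/second 17 > SKU-145/first 11 > SKU-145/second 6 > SKU-132/second 5.
SKU-157 first at 20: fill all 3 → 21 left.
Fill SKU-132 first block (8 at 19) → 13 left.
SKU-157 second at 17: fill all 8 → 5 left.
SKU-145 first at 11: only 5 left, fill 5.
Total = 20×3 + 19×8 + 17×8 + 11×5 = 403.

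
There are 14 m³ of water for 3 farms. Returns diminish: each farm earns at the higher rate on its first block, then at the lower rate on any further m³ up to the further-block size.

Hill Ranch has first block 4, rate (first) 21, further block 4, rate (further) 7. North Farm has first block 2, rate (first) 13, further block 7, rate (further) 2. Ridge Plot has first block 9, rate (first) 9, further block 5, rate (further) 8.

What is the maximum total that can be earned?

182

Rank every tier by rate: Hill Ranch/first 21 > North Farm/first 13 > Ridge Plot/first 9 > Ridge Plot/second 8 > Hill Ranch/second 7 > North Farm/second 2.
Hill Ranch/first (21): +4 ; 10 left.
North Farm/first (13): +2 ; 8 left.
Ridge Plot/first: +8 of 9 at 9; pool empty.
Total = 21×4 + 13×2 + 9×8 = 182.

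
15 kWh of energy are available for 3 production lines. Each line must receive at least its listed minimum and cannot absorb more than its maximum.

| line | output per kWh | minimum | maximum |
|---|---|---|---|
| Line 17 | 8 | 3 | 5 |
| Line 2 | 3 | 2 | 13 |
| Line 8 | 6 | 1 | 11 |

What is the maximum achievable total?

Meeting every minimum uses 3+2+1 = 6 kWh, leaving 9.
Highest output per kWh first: Line 17 8 > Line 8 6 > Line 2 3.
Line 17: +2 to 5 (cap) — 7 left.
Line 8 has room for 10 more but only 7 remain, so it gets 8.
Total = 8×5 + 3×2 + 6×8 = 94.

94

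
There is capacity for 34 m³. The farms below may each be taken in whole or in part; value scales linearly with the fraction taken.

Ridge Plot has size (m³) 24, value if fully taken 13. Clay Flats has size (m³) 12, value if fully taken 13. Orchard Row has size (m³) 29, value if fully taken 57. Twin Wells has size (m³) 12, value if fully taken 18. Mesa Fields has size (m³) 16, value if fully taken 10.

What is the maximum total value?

64.5

Sort by value density: Orchard Row 57/29≈1.97, Twin Wells 18/12≈1.5, Clay Flats 13/12≈1.08, Mesa Fields 10/16≈0.625, Ridge Plot 13/24≈0.542.
Take all of Orchard Row (29 m³, value 57) ; 5 m³ left.
5 m³ left: a 5/12 share of Twin Wells gives 18×5/12 = 7.5.
Total value = 64.5.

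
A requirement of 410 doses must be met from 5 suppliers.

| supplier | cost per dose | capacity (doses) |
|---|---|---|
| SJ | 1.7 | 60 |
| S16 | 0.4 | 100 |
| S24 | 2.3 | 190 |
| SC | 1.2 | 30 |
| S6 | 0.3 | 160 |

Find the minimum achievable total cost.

364

Cheapest first:
Take 160 from S6 at 0.3 → need 250 more.
S16 (0.4): use full 100 → 150 doses to go.
SC at 1.2: take all 30 doses → 120 still needed.
Take 60 from SJ at 1.7 → need 60 more.
S24 at 2.3: take 60 of its 190 → requirement met.
Cost = 160×0.3 + 100×0.4 + 30×1.2 + 60×1.7 + 60×2.3 = 364.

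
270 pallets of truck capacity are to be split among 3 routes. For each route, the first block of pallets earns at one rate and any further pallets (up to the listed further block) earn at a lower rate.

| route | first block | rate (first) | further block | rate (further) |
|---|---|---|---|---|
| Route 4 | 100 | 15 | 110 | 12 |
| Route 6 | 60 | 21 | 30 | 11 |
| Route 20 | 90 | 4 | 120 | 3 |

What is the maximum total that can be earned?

4080

Order all 6 blocks by rate: Route 6/tier1 21 > Route 4/tier1 15 > Route 4/tier2 12 > Route 6/tier2 11 > Route 20/tier1 4 > Route 20/tier2 3.
Fill Route 6 tier1 block (60 at 21) — 210 left.
Route 4/tier1 (15): +100 — 110 left.
Route 4 tier2 at 12: fill all 110 — 0 left.
Total = 21×60 + 15×100 + 12×110 = 4080.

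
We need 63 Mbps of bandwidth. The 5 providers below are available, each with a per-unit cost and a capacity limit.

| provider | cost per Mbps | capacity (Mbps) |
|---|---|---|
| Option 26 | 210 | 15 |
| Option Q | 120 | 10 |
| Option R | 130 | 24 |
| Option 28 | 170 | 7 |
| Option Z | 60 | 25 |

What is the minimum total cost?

6500

Use providers in increasing cost order.
Option Z at 60: take all 25 Mbps → 38 still needed.
Option Q at 120: take all 10 Mbps → 28 still needed.
Option R at 130: take all 24 Mbps → 4 still needed.
Take 4 from Option 28 at 170 to finish.
Option 26: unused.
Cost = 25×60 + 10×120 + 24×130 + 4×170 = 6500.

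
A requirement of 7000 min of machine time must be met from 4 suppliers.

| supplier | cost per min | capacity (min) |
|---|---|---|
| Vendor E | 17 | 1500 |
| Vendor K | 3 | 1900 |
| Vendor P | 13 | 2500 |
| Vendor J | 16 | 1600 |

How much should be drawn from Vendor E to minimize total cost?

Use suppliers in increasing cost order.
Vendor K (3): use full 1900 → 5100 min to go.
Vendor P at 13: take all 2500 min → 2600 still needed.
Vendor J (16): use full 1600 → 1000 min to go.
Vendor E at 17: take 1000 of its 1500 → requirement met.

1000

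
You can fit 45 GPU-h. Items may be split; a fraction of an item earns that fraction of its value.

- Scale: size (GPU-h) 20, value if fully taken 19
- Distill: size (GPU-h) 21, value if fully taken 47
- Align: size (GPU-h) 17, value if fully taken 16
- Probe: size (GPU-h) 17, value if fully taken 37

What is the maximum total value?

Rank by value-to-size ratio: Distill 47/21≈2.24, Probe 37/17≈2.18, Scale 19/20≈0.95, Align 16/17≈0.941.
Distill: take in full, 21 GPU-h for value 47 → 24 left.
All 17 GPU-h of Probe fit (value 37) → 7 remain.
Only 7 GPU-h remain; take 7/20 of Scale for value 19×7/20 = 6.65.
Total value = 90.65.

90.65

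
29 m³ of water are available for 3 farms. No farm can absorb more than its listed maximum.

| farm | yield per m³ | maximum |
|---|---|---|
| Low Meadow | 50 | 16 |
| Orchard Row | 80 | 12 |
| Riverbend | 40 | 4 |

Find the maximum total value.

Highest yield per m³ first: Orchard Row 80 > Low Meadow 50 > Riverbend 40.
Give Orchard Row 12 to hit its cap of 12 ; 17 left.
Low Meadow: +16 to 16 (cap) ; 1 left.
Riverbend: +1 (room for 4) → 1. Pool exhausted.
Total = 50×16 + 80×12 + 40×1 = 1800.

1800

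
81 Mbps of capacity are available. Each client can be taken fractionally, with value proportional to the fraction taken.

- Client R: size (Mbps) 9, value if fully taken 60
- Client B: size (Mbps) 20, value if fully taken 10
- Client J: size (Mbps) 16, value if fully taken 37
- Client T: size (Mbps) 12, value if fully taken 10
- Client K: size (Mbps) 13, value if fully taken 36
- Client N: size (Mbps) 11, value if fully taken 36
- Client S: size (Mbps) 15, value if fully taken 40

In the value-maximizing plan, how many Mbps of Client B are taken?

Sort by value density: Client R 60/9≈6.67, Client N 36/11≈3.27, Client K 36/13≈2.77, Client S 40/15≈2.67, Client J 37/16≈2.31, Client T 10/12≈0.833, Client B 10/20≈0.5.
All 9 Mbps of Client R fit (value 60) — 72 remain.
All 11 Mbps of Client N fit (value 36) — 61 remain.
All 13 Mbps of Client K fit (value 36) — 48 remain.
Take all of Client S (15 Mbps, value 40) — 33 Mbps left.
All 16 Mbps of Client J fit (value 37) — 17 remain.
All 12 Mbps of Client T fit (value 10) — 5 remain.
Fill the last 5 Mbps with part of Client B: 5/20 of it earns 2.5.

5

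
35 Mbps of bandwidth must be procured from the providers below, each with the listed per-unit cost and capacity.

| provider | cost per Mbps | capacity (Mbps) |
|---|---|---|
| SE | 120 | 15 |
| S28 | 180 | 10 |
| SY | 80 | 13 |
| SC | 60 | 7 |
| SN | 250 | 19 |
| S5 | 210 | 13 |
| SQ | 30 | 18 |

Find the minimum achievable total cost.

Use providers in increasing cost order.
SQ (30): use full 18 ; 17 Mbps to go.
SC at 60: take all 7 Mbps ; 10 still needed.
Take 10 from SY at 80 to finish.
SE, S28, S5, SN: unused.
Cost = 18×30 + 7×60 + 10×80 = 1760.

1760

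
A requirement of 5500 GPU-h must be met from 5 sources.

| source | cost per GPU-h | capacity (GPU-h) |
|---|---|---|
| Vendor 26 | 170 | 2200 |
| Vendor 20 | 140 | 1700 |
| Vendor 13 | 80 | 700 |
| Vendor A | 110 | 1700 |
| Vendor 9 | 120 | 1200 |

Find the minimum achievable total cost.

Use sources in increasing cost order.
Vendor 13 at 80: take all 700 GPU-h ; 4800 still needed.
Vendor A at 110: take all 1700 GPU-h ; 3100 still needed.
Vendor 9 at 120: take all 1200 GPU-h ; 1900 still needed.
Vendor 20 at 140: take all 1700 GPU-h ; 200 still needed.
Take 200 from Vendor 26 at 170 to finish.
Cost = 700×80 + 1700×110 + 1200×120 + 1700×140 + 200×170 = 659000.

659000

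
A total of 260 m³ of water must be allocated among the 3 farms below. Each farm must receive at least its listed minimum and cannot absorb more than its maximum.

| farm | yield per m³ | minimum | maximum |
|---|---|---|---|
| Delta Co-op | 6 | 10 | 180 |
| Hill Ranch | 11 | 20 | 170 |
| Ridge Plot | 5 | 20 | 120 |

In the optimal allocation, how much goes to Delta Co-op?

Meeting every minimum uses 10+20+20 = 50 m³, leaving 210.
Highest yield per m³ first: Hill Ranch 11 > Delta Co-op 6 > Ridge Plot 5.
Hill Ranch takes 150 more to reach its cap of 170 ; 60 left.
Delta Co-op has room for 170 more but only 60 remain, so it gets 70.

70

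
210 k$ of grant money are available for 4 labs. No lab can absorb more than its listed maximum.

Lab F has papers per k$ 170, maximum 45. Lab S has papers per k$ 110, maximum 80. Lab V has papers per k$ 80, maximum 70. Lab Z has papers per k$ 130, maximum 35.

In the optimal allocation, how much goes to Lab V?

50

Rank by papers per k$: Lab F 170 > Lab Z 130 > Lab S 110 > Lab V 80.
Give Lab F 45 to hit its cap of 45 — 165 left.
Lab Z: +35 to 35 (cap) — 130 left.
Lab S takes 80 to reach its cap of 80 — 50 left.
Only 50 left; Lab V takes them to reach 50.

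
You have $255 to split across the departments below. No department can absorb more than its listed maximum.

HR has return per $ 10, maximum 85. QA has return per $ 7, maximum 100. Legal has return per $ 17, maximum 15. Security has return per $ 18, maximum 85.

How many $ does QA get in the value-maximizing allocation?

Highest return per $ first: Security 18 > Legal 17 > HR 10 > QA 7.
Security takes 85 to reach its cap of 85 → 170 left.
Give Legal 15 to hit its cap of 15 → 155 left.
HR: +85 to 85 (cap) → 70 left.
QA has room for 100 but only 70 remain, so it gets 70.

70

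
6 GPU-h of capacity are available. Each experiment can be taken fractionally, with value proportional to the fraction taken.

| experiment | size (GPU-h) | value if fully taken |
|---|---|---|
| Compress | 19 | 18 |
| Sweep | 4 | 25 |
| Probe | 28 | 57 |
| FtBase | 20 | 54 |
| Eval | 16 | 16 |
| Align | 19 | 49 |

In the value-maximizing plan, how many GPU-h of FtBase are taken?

2

Rank by value-to-size ratio: Sweep 25/4≈6.25, FtBase 54/20≈2.7, Align 49/19≈2.58, Probe 57/28≈2.04, Eval 16/16≈1, Compress 18/19≈0.947.
All 4 GPU-h of Sweep fit (value 25) → 2 remain.
Fill the last 2 GPU-h with part of FtBase: 2/20 of it earns 5.4.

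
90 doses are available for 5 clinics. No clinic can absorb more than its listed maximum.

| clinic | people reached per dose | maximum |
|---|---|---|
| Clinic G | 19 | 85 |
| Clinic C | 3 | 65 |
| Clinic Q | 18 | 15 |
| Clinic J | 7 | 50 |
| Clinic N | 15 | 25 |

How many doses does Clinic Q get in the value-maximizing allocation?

Order the clinics by people reached per dose: Clinic G 19 > Clinic Q 18 > Clinic N 15 > Clinic J 7 > Clinic C 3.
Clinic G: +85 to 85 (cap) — 5 left.
Only 5 left; Clinic Q takes them to reach 5.

5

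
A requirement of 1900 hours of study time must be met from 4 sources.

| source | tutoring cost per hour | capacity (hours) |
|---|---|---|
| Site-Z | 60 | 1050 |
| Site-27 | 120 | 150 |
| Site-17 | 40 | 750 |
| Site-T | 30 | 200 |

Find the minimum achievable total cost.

93000

Fill from the cheapest source first.
Take 200 from Site-T at 30 ; need 1700 more.
Site-17 (40): use full 750 ; 950 hours to go.
Site-Z at 60: take 950 of its 1050 ; requirement met.
Site-27: unused.
Cost = 200×30 + 750×40 + 950×60 = 93000.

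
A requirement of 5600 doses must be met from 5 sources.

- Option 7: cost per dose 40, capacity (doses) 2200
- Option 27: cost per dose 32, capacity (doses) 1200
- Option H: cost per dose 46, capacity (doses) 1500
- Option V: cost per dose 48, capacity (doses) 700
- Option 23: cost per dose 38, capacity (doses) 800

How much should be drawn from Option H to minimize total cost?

1400

Use sources in increasing cost order.
Take 1200 from Option 27 at 32 — need 4400 more.
Option 23 (38): use full 800 — 3600 doses to go.
Option 7 at 40: take all 2200 doses — 1400 still needed.
Option H at 46: take 1400 of its 1500 — requirement met.
Option V: unused.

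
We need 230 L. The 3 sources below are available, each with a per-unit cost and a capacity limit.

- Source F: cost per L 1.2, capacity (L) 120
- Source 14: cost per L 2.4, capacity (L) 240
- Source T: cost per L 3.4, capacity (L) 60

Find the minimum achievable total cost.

408

Use sources in increasing cost order.
Source F (1.2): use full 120 — 110 L to go.
Source 14 (2.4): take the remaining 110 — done.
Source T: unused.
Cost = 120×1.2 + 110×2.4 = 408.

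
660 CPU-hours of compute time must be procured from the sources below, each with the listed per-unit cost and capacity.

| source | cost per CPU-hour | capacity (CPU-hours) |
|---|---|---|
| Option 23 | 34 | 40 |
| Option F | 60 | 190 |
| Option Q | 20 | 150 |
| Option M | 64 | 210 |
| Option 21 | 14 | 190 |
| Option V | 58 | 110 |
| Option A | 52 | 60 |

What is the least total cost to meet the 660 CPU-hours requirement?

Fill from the cheapest source first.
Option 21 (14): use full 190 ; 470 CPU-hours to go.
Option Q (20): use full 150 ; 320 CPU-hours to go.
Option 23 (34): use full 40 ; 280 CPU-hours to go.
Option A (52): use full 60 ; 220 CPU-hours to go.
Option V (58): use full 110 ; 110 CPU-hours to go.
Option F at 60: take 110 of its 190 ; requirement met.
Option M: unused.
Cost = 190×14 + 150×20 + 40×34 + 60×52 + 110×58 + 110×60 = 23120.

23120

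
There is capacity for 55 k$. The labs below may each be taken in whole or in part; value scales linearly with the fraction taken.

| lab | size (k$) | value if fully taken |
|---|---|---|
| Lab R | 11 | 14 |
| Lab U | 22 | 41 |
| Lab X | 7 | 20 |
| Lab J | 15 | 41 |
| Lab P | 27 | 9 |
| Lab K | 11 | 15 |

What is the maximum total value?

Rank by value-to-size ratio: Lab X 20/7≈2.86, Lab J 41/15≈2.73, Lab U 41/22≈1.86, Lab K 15/11≈1.36, Lab R 14/11≈1.27, Lab P 9/27≈0.333.
Lab X: take in full, 7 k$ for value 20 — 48 left.
All 15 k$ of Lab J fit (value 41) — 33 remain.
Take all of Lab U (22 k$, value 41) — 11 k$ left.
Lab K: take in full, 11 k$ for value 15 — 0 left.
Total value = 117.

117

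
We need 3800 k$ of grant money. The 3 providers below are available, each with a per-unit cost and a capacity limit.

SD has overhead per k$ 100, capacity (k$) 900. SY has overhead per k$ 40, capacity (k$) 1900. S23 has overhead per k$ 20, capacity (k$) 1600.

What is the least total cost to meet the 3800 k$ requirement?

138000

Fill from the cheapest provider first.
S23 at 20: take all 1600 k$ ; 2200 still needed.
SY (40): use full 1900 ; 300 k$ to go.
SD at 100: take 300 of its 900 ; requirement met.
Cost = 1600×20 + 1900×40 + 300×100 = 138000.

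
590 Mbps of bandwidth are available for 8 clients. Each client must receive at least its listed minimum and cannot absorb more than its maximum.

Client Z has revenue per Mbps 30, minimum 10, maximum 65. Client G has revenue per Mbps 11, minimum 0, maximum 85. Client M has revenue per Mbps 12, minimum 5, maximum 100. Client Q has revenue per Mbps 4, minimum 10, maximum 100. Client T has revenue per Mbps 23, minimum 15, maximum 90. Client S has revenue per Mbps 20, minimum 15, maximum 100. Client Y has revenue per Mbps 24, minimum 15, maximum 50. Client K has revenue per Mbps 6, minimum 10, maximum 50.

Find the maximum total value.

Meeting every minimum uses 10+0+5+10+15+15+15+10 = 80 Mbps, leaving 510.
Rank by revenue per Mbps: Client Z 30 > Client Y 24 > Client T 23 > Client S 20 > Client M 12 > Client G 11 > Client K 6 > Client Q 4.
Give Client Z 55 more to hit its cap of 65 → 455 left.
Client Y takes 35 more to reach its cap of 50 → 420 left.
Client T takes 75 more to reach its cap of 90 → 345 left.
Client S takes 85 more to reach its cap of 100 → 260 left.
Give Client M 95 more to hit its cap of 100 → 165 left.
Client G takes 85 more to reach its cap of 85 → 80 left.
Client K: +40 to 50 (cap) → 40 left.
Only 40 left; Client Q takes them to reach 50.
Total = 30×65 + 11×85 + 12×100 + 4×50 + 23×90 + 20×100 + 24×50 + 6×50 = 9855.

9855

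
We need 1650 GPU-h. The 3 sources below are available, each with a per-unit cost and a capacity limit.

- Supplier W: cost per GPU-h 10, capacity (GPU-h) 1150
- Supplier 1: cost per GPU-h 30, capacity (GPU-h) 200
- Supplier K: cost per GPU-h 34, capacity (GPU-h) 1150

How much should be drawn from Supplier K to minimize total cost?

300

Cheapest first:
Supplier W (10): use full 1150 ; 500 GPU-h to go.
Supplier 1 at 30: take all 200 GPU-h ; 300 still needed.
Take 300 from Supplier K at 34 to finish.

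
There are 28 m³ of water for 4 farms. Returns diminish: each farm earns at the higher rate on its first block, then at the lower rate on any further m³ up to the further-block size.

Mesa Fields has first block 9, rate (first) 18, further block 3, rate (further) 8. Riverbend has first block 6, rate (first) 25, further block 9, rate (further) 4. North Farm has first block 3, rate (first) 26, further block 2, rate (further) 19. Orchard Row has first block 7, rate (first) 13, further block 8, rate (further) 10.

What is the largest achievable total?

Rank every tier by rate: North Farm/first 26 > Riverbend/first 25 > North Farm/second 19 > Mesa Fields/first 18 > Orchard Row/first 13 > Orchard Row/second 10 > Mesa Fields/second 8 > Riverbend/second 4.
Fill North Farm first block (3 at 26) ; 25 left.
Riverbend/first (25): +6 ; 19 left.
Fill North Farm second block (2 at 19) ; 17 left.
Mesa Fields/first (18): +9 ; 8 left.
Orchard Row first at 13: fill all 7 ; 1 left.
Orchard Row/second: +1 of 8 at 10; pool empty.
Total = 26×3 + 25×6 + 19×2 + 18×9 + 13×7 + 10×1 = 529.

529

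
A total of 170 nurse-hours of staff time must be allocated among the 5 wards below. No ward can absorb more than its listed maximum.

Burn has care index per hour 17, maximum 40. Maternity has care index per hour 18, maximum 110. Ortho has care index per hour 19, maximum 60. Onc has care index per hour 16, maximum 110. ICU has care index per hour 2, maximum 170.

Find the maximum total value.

3120

Order the wards by care index per hour: Ortho 19 > Maternity 18 > Burn 17 > Onc 16 > ICU 2.
Ortho: +60 to 60 (cap) — 110 left.
Give Maternity 110 to hit its cap of 110 — 0 left.
Total = 18×110 + 19×60 = 3120.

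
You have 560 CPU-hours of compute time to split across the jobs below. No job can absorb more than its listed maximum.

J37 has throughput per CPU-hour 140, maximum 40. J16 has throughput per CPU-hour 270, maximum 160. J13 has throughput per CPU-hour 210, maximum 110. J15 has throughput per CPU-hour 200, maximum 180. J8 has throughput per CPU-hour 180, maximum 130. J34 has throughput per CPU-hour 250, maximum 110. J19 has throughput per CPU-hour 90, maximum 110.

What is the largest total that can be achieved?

Order the jobs by throughput per CPU-hour: J16 270 > J34 250 > J13 210 > J15 200 > J8 180 > J37 140 > J19 90.
J16: +160 to 160 (cap) ; 400 left.
Give J34 110 to hit its cap of 110 ; 290 left.
J13 takes 110 to reach its cap of 110 ; 180 left.
Give J15 180 to hit its cap of 180 ; 0 left.
Total = 270×160 + 210×110 + 200×180 + 250×110 = 129800.

129800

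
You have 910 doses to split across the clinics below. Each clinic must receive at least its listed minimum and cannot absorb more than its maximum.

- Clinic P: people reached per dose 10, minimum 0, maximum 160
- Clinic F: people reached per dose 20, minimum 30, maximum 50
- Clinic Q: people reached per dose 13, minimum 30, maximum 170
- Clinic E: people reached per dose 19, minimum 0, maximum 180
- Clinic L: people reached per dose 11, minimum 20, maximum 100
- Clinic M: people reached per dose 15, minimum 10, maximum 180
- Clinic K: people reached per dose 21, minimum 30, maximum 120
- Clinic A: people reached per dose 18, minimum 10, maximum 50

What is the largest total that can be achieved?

Meeting every minimum uses 0+30+30+0+20+10+30+10 = 130 doses, leaving 780.
Order the clinics by people reached per dose: Clinic K 21 > Clinic F 20 > Clinic E 19 > Clinic A 18 > Clinic M 15 > Clinic Q 13 > Clinic L 11 > Clinic P 10.
Give Clinic K 90 more to hit its cap of 120 ; 690 left.
Give Clinic F 20 more to hit its cap of 50 ; 670 left.
Give Clinic E 180 more to hit its cap of 180 ; 490 left.
Give Clinic A 40 more to hit its cap of 50 ; 450 left.
Give Clinic M 170 more to hit its cap of 180 ; 280 left.
Clinic Q: +140 to 170 (cap) ; 140 left.
Clinic L takes 80 more to reach its cap of 100 ; 60 left.
Clinic P: +60 (room for 160) → 60. Pool exhausted.
Total = 10×60 + 20×50 + 13×170 + 19×180 + 11×100 + 15×180 + 21×120 + 18×50 = 14450.

14450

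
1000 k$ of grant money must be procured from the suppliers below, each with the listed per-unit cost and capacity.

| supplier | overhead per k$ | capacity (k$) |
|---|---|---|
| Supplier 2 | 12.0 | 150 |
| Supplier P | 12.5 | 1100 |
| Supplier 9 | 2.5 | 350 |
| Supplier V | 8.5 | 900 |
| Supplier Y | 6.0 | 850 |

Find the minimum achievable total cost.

4775

Fill from the cheapest supplier first.
Take 350 from Supplier 9 at 2.5 → need 650 more.
Take 650 from Supplier Y at 6.0 to finish.
Supplier V, Supplier 2, Supplier P: unused.
Cost = 350×2.5 + 650×6.0 = 4775.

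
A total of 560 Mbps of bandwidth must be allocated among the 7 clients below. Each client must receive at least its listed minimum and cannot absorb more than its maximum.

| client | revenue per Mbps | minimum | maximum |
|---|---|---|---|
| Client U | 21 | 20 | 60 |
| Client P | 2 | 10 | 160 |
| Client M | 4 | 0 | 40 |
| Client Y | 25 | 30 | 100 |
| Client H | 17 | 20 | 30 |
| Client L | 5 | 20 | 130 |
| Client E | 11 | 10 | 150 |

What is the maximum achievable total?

6830

Meeting every minimum uses 20+10+0+30+20+20+10 = 110 Mbps, leaving 450.
Order the clients by revenue per Mbps: Client Y 25 > Client U 21 > Client H 17 > Client E 11 > Client L 5 > Client M 4 > Client P 2.
Client Y: +70 to 100 (cap) → 380 left.
Client U: +40 to 60 (cap) → 340 left.
Client H: +10 to 30 (cap) → 330 left.
Client E: +140 to 150 (cap) → 190 left.
Give Client L 110 more to hit its cap of 130 → 80 left.
Give Client M 40 more to hit its cap of 40 → 40 left.
Only 40 left; Client P takes them to reach 50.
Total = 21×60 + 2×50 + 4×40 + 25×100 + 17×30 + 5×130 + 11×150 = 6830.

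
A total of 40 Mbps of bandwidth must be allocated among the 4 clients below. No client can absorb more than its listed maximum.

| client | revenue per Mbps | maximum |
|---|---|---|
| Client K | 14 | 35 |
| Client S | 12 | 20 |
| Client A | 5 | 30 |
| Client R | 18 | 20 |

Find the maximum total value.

640

Rank by revenue per Mbps: Client R 18 > Client K 14 > Client S 12 > Client A 5.
Give Client R 20 to hit its cap of 20 → 20 left.
Client K has room for 35 but only 20 remain, so it gets 20.
Total = 14×20 + 18×20 = 640.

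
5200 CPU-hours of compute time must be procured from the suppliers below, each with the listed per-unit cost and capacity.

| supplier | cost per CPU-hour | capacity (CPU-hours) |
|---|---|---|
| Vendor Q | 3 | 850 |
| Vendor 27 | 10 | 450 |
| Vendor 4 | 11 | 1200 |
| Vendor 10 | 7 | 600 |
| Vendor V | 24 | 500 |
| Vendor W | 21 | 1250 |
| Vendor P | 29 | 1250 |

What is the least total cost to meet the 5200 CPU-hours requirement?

Use suppliers in increasing cost order.
Take 850 from Vendor Q at 3 — need 4350 more.
Take 600 from Vendor 10 at 7 — need 3750 more.
Vendor 27 (10): use full 450 — 3300 CPU-hours to go.
Vendor 4 at 11: take all 1200 CPU-hours — 2100 still needed.
Vendor W at 21: take all 1250 CPU-hours — 850 still needed.
Vendor V (24): use full 500 — 350 CPU-hours to go.
Take 350 from Vendor P at 29 to finish.
Cost = 850×3 + 600×7 + 450×10 + 1200×11 + 1250×21 + 500×24 + 350×29 = 72850.

72850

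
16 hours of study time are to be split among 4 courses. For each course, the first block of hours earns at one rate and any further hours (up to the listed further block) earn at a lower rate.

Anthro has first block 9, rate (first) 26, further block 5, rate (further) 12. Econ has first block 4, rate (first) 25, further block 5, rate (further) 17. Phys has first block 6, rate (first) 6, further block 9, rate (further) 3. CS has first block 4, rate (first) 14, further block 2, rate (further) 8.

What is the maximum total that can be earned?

385

Treat each block as its own option and order by rate: Anthro/T1 26 > Econ/T1 25 > Econ/T2 17 > CS/T1 14 > Anthro/T2 12 > CS/T2 8 > Phys/T1 6 > Phys/T2 3.
Fill Anthro T1 block (9 at 26) — 7 left.
Econ T1 at 25: fill all 4 — 3 left.
Econ/T2: +3 of 5 at 17; pool empty.
Total = 26×9 + 25×4 + 17×3 = 385.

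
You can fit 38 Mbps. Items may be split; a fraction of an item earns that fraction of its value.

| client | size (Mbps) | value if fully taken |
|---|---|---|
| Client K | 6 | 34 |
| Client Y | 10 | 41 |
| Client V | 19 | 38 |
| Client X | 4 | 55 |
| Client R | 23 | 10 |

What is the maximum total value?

166

Best value per unit of size first: Client X 55/4≈13.8, Client K 34/6≈5.67, Client Y 41/10≈4.1, Client V 38/19≈2, Client R 10/23≈0.435.
Take all of Client X (4 Mbps, value 55) ; 34 Mbps left.
Take all of Client K (6 Mbps, value 34) ; 28 Mbps left.
All 10 Mbps of Client Y fit (value 41) ; 18 remain.
Only 18 Mbps remain; take 18/19 of Client V for value 38×18/19 = 36.
Total value = 166.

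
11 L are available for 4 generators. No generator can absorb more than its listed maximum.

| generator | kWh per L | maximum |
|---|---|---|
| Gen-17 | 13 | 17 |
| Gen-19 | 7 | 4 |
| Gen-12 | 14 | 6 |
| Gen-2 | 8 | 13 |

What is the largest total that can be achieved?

149

Rank by kWh per L: Gen-12 14 > Gen-17 13 > Gen-2 8 > Gen-19 7.
Gen-12 takes 6 to reach its cap of 6 — 5 left.
Gen-17 has room for 17 but only 5 remain, so it gets 5.
Total = 13×5 + 14×6 = 149.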